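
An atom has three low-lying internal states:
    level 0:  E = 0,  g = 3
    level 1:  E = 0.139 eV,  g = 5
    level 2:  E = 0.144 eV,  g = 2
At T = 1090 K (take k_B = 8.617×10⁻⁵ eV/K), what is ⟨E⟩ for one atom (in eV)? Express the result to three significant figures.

0.0482 eV

k_BT = 8.617×10⁻⁵ × 1090 K = 0.093925 eV.
Eᵢ/kT = 0, 1.4799, 1.5331.
Z = Σ gᵢe^(−Eᵢ/kT) = 3·e^(−0) + 5·e^(−1.4799) + 2·e^(−1.5331) = 3.0000 + 1.1383 + 0.43173 = 4.5700.
⟨E⟩ = Σ Eᵢ gᵢe^(−Eᵢ/kT) / Z = (0·3.0000 + 0.139·1.1383 + 0.144·0.43173) / 4.5700 = 0.0482 eV.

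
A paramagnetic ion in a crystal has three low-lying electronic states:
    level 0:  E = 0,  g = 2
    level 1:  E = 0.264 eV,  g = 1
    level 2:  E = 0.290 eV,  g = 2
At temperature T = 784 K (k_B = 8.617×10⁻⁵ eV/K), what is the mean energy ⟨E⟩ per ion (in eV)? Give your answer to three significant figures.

k_BT = 8.617×10⁻⁵ × 784 K = 0.067557 eV.
Eᵢ/kT = 0, 3.9078, 4.2927.
Z = Σ gᵢe^(−Eᵢ/kT) = 2·e^(−0) + 1·e^(−3.9078) + 2·e^(−4.2927) = 2.0000 + 0.020085 + 0.027336 = 2.0474.
⟨E⟩ = Σ Eᵢ gᵢe^(−Eᵢ/kT) / Z = (0·2.0000 + 0.264·0.020085 + 0.290·0.027336) / 2.0474 = 0.00646 eV.

0.00646 eV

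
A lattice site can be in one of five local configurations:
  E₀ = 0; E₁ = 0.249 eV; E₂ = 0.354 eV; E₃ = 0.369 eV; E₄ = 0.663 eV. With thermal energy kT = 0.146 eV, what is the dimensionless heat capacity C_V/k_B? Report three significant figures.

Eᵢ/kT = 0, 1.7055, 2.4247, 2.5274, 4.5411.
Z = Σ e^(−Eᵢ/kT) = e^(−0) + e^(−1.7055) + e^(−2.4247) + e^(−2.5274) + e^(−4.5411) = 1.0000 + 0.18168 + 0.088505 + 0.079866 + 0.010662 = 1.3607.
⟨E⟩ = 0.083125 eV, ⟨E²⟩ = 0.027866 eV².
C_V/k_B = (⟨E²⟩ − ⟨E⟩²)/(kT)² = (0.027866 − 0.0069098)/0.021316 = 0.983.

0.983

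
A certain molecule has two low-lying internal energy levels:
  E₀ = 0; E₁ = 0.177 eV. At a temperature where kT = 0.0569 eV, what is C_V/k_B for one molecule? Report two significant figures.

Eᵢ/kT = 0, 3.111.
Z = Σ e^(−Eᵢ/kT) = e^(−0) + e^(−3.111) = 1.000 + 0.04456 = 1.045.
⟨E⟩ = 0.007547 eV, ⟨E²⟩ = 0.001336 eV².
C_V/k_B = (⟨E²⟩ − ⟨E⟩²)/(kT)² = (0.001336 − 0.00005696)/0.003238 = 0.40.

0.40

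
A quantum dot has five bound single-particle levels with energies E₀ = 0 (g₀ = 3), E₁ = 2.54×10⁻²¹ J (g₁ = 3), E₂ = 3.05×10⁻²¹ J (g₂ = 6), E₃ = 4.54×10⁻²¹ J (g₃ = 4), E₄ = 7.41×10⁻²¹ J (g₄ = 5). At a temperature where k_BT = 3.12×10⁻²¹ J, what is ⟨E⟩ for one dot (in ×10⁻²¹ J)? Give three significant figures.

2.25 ×10⁻²¹ J

Eᵢ/kT = 0, 0.81410, 0.97756, 1.4551, 2.3750.
Z = Σ gᵢe^(−Eᵢ/kT) = 3·e^(−0) + 3·e^(−0.81410) + 6·e^(−0.97756) + 4·e^(−1.4551) + 5·e^(−2.3750) = 3.0000 + 1.3291 + 2.2574 + 0.93351 + 0.46507 = 7.9851.
⟨E⟩ = Σ Eᵢ gᵢe^(−Eᵢ/kT) / Z = (0·3.0000 + 2.54·1.3291 + 3.05·2.2574 + 4.54·0.93351 + 7.41·0.46507) / 7.9851 = 2.25 ×10⁻²¹ J.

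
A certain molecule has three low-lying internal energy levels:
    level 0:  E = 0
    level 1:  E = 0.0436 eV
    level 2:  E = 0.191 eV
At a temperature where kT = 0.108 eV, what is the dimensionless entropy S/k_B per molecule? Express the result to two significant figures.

0.92

Eᵢ/kT = 0, 0.4037, 1.769.
Z = Σ e^(−Eᵢ/kT) = e^(−0) + e^(−0.4037) + e^(−1.769) = 1.000 + 0.6678 + 0.1705 = 1.838.
⟨E⟩ = Σ EᵢPᵢ = 0.03356 eV.
S/k_B = ln Z + ⟨E⟩/kT = ln(1.838) + 0.03356/0.108 = 0.6087 + 0.3107 = 0.92.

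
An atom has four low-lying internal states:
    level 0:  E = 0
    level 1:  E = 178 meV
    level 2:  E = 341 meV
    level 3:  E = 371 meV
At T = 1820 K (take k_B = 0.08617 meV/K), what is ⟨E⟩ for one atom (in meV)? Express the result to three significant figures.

85.6 meV

k_BT = 0.08617 × 1820 K = 156.83 meV.
Eᵢ/kT = 0, 1.1350, 2.1743, 2.3656.
Z = Σ e^(−Eᵢ/kT) = e^(−0) + e^(−1.1350) + e^(−2.1743) + e^(−2.3656) = 1.0000 + 0.32142 + 0.11369 + 0.093893 = 1.5290.
⟨E⟩ = Σ Eᵢ e^(−Eᵢ/kT) / Z = (0·1.0000 + 178·0.32142 + 341·0.11369 + 371·0.093893) / 1.5290 = 85.6 meV.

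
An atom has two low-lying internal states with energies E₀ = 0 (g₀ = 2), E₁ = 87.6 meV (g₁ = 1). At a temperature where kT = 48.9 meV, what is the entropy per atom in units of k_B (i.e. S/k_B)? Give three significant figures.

Eᵢ/kT = 0, 1.7914.
Z = Σ gᵢe^(−Eᵢ/kT) = 2·e^(−0) + 1·e^(−1.7914) = 2.0000 + 0.16673 = 2.1667.
⟨E⟩ = Σ EᵢPᵢ = 6.7409 meV.
S/k_B = ln Z + ⟨E⟩/kT = ln(2.1667) + 6.7409/48.9 = 0.77321 + 0.13785 = 0.911.

0.911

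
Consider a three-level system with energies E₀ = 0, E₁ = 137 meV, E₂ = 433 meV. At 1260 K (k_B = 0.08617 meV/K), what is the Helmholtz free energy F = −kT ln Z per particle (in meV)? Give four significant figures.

-28.63 meV

k_BT = 0.08617 × 1260 K = 108.574 meV.
Eᵢ/kT = 0, 1.26181, 3.98806.
Z = Σ e^(−Eᵢ/kT) = e^(−0) + e^(−1.26181) + e^(−3.98806) = 1.00000 + 0.283141 + 0.0185356 = 1.30168.
F = −kT ln Z = −108.574 × ln(1.30168) = −108.574 × 0.263656 = -28.63 meV.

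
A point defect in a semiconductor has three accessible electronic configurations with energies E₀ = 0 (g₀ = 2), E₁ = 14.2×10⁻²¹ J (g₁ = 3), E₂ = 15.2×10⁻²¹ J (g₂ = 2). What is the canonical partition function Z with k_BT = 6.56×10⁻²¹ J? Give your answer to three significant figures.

Eᵢ/kT = 0, 2.1646, 2.3171.
Z = Σ gᵢe^(−Eᵢ/kT) = 2·e^(−0) + 3·e^(−2.1646) + 2·e^(−2.3171) = 2.0000 + 0.34439 + 0.19712 = 2.5415.

Z = 2.54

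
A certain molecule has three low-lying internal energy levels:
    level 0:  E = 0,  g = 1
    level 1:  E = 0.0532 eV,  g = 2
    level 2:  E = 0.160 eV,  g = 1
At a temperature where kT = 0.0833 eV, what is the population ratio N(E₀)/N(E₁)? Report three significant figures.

0.947

n₀/n₁ = (g₀/g₁) exp[−(E₀−E₁)/kT] = (1/2) × exp(−(-0.0532 eV)/(0.0833 eV)) = (1/2) × exp(0.63866) = 0.947.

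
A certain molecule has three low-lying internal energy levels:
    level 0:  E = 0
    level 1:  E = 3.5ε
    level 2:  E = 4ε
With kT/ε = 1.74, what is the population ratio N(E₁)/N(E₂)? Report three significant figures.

n₁/n₂ = exp[−(E₁−E₂)/kT] = exp(−(-0.5ε)/(1.74ε)) = exp(0.28736) = 1.33.

1.33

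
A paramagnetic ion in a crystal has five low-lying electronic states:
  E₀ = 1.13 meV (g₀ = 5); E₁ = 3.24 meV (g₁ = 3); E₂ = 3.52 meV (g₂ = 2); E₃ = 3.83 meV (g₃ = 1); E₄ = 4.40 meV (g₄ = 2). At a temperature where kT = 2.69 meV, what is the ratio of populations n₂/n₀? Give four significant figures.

n₂/n₀ = (g₂/g₀) exp[−(E₂−E₀)/kT] = (2/5) × exp(−(2.39 meV)/(2.69 meV)) = (2/5) × exp(-0.888476) = 0.1645.

0.1645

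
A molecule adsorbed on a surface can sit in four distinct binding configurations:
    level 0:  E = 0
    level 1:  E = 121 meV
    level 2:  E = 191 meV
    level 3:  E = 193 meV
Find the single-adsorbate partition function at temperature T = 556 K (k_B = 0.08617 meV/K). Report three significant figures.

k_BT = 0.08617 × 556 K = 47.911 meV.
Eᵢ/kT = 0, 2.5255, 3.9866, 4.0283.
Z = Σ e^(−Eᵢ/kT) = e^(−0) + e^(−2.5255) + e^(−3.9866) + e^(−4.0283) = 1.0000 + 0.080018 + 0.018563 + 0.017805 = 1.1164.

Z = 1.12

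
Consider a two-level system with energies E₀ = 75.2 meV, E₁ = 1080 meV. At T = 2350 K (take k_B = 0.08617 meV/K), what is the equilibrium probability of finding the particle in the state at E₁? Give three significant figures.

k_BT = 0.08617 × 2350 K = 202.50 meV.
Eᵢ/kT = 0.37136, 5.3333.
Z = Σ e^(−Eᵢ/kT) = e^(−0.37136) + e^(−5.3333) = 0.68980 + 0.0048281 = 0.69463.
P₁ = e^(−E₁/kT) / Z = 0.0048281/0.69463 = 0.00695.

0.00695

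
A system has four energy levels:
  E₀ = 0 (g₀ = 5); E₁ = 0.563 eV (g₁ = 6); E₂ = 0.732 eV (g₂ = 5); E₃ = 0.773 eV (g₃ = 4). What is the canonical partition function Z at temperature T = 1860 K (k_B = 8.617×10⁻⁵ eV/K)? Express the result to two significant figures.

k_BT = 8.617×10⁻⁵ × 1860 K = 0.1603 eV.
Eᵢ/kT = 0, 3.512, 4.566, 4.822.
Z = Σ gᵢe^(−Eᵢ/kT) = 5·e^(−0) + 6·e^(−3.512) + 5·e^(−4.566) + 4·e^(−4.822) = 5.000 + 0.1790 + 0.05200 + 0.03220 = 5.263.

Z = 5.3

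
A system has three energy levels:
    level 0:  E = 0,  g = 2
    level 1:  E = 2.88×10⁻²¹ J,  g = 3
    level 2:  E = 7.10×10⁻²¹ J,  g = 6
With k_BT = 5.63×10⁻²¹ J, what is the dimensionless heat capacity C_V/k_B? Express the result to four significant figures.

Eᵢ/kT = 0, 0.511545, 1.26110.
Z = Σ gᵢe^(−Eᵢ/kT) = 2·e^(−0) + 3·e^(−0.511545) + 6·e^(−1.26110) = 2.00000 + 1.79871 + 1.70005 = 5.49876.
⟨E⟩ = 3.13719, ⟨E²⟩ = 18.2984.
C_V/k_B = (⟨E²⟩ − ⟨E⟩²)/(kT)² = (18.2984 − 9.84196)/31.6969 = 0.2668.

0.2668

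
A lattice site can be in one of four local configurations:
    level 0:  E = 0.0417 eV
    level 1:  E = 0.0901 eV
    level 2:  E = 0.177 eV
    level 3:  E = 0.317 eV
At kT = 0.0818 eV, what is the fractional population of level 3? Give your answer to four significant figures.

0.01942

Eᵢ/kT = 0.509780, 1.10147, 2.16381, 3.87531.
Z = Σ e^(−Eᵢ/kT) = e^(−0.509780) + e^(−1.10147) + e^(−2.16381) + e^(−3.87531) = 0.600628 + 0.332382 + 0.114887 + 0.0207479 = 1.06864.
P₃ = e^(−E₃/kT) / Z = 0.0207479/1.06864 = 0.01942.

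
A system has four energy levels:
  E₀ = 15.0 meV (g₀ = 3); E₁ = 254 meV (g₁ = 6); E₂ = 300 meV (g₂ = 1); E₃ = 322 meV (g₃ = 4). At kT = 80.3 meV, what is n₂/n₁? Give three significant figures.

n₂/n₁ = (g₂/g₁) exp[−(E₂−E₁)/kT] = (1/6) × exp(−(46 meV)/(80.3 meV)) = (1/6) × exp(-0.57285) = 0.0940.

0.0940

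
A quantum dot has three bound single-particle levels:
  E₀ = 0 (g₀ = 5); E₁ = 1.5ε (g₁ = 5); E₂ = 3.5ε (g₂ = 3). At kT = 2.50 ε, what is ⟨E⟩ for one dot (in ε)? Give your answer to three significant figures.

0.790 ε

Eᵢ/kT = 0, 0.60000, 1.4000.
Z = Σ gᵢe^(−Eᵢ/kT) = 5·e^(−0) + 5·e^(−0.60000) + 3·e^(−1.4000) = 5.0000 + 2.7441 + 0.73979 = 8.4839.
⟨E⟩ = Σ Eᵢ gᵢe^(−Eᵢ/kT) / Z = (0·5.0000 + 1.5·2.7441 + 3.5·0.73979) / 8.4839 = 0.790 ε.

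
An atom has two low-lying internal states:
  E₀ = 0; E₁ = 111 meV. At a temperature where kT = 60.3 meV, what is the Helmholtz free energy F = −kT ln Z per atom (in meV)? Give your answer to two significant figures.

Eᵢ/kT = 0, 1.841.
Z = Σ e^(−Eᵢ/kT) = e^(−0) + e^(−1.841) = 1.000 + 0.1587 = 1.159.
F = −kT ln Z = −60.3 × ln(1.159) = −60.3 × 0.1476 = -8.9 meV.

-8.9 meV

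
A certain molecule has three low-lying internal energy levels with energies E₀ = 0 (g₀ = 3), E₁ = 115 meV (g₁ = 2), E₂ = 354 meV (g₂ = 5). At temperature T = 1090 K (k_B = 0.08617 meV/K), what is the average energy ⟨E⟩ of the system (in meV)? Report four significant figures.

k_BT = 0.08617 × 1090 K = 93.9253 meV.
Eᵢ/kT = 0, 1.22438, 3.76895.
Z = Σ gᵢe^(−Eᵢ/kT) = 3·e^(−0) + 2·e^(−1.22438) + 5·e^(−3.76895) = 3.00000 + 0.587880 + 0.115381 = 3.70326.
⟨E⟩ = Σ Eᵢ gᵢe^(−Eᵢ/kT) / Z = (0·3.00000 + 115·0.587880 + 354·0.115381) / 3.70326 = 29.29 meV.

29.29 meV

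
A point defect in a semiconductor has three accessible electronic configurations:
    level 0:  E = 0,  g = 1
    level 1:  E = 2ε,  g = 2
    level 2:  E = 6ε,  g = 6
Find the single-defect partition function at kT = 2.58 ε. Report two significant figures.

Eᵢ/kT = 0, 0.7752, 2.326.
Z = Σ gᵢe^(−Eᵢ/kT) = 1·e^(−0) + 2·e^(−0.7752) + 6·e^(−2.326) = 1.000 + 0.9212 + 0.5861 = 2.507.

Z = 2.5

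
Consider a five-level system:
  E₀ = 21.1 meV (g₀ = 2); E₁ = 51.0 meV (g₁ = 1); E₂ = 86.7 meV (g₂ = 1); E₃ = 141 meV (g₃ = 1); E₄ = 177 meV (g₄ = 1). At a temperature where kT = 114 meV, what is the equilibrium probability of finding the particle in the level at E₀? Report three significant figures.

Eᵢ/kT = 0.18509, 0.44737, 0.76053, 1.2368, 1.5526.
Z = Σ gᵢe^(−Eᵢ/kT) = 2·e^(−0.18509) + 1·e^(−0.44737) + 1·e^(−0.76053) + 1·e^(−1.2368) + 1·e^(−1.5526) = 1.6621 + 0.63931 + 0.46742 + 0.29031 + 0.21170 = 3.2708.
P₀ = g₀ e^(−E₀/kT) / Z = 1.6621/3.2708 = 0.508.

0.508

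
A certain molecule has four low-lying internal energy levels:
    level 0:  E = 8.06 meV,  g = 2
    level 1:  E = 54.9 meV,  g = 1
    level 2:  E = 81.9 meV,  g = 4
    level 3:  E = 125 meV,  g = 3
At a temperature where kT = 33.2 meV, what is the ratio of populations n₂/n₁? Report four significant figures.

n₂/n₁ = (g₂/g₁) exp[−(E₂−E₁)/kT] = (4/1) × exp(−(27.0 meV)/(33.2 meV)) = (4/1) × exp(-0.813253) = 1.774.

1.774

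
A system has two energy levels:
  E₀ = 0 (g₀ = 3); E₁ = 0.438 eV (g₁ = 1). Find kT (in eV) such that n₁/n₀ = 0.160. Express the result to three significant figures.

0.597 eV

n₁/n₀ = (g₁/g₀) exp[−(E₁−E₀)/kT] = 0.160.
⇒ (E₁−E₀)/kT = ln((1/3)/0.160) = ln(2.0833) = 0.73395.
kT = 0.438 eV / 0.73395 = 0.597 eV.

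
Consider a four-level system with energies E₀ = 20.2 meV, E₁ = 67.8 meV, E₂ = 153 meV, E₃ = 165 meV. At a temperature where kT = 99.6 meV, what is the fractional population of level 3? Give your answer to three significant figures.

Eᵢ/kT = 0.20281, 0.68072, 1.5361, 1.6566.
Z = Σ e^(−Eᵢ/kT) = e^(−0.20281) + e^(−0.68072) + e^(−1.5361) + e^(−1.6566) = 0.81643 + 0.50625 + 0.21522 + 0.19079 = 1.7287.
P₃ = e^(−E₃/kT) / Z = 0.19079/1.7287 = 0.110.

0.110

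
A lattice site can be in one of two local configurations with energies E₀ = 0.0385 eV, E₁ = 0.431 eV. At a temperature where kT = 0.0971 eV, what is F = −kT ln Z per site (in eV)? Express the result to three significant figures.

0.0368 eV

Eᵢ/kT = 0.39650, 4.4387.
Z = Σ e^(−Eᵢ/kT) = e^(−0.39650) + e^(−4.4387) = 0.67267 + 0.011811 = 0.68448.
F = −kT ln Z = −0.0971 × ln(0.68448) = −0.0971 × -0.37910 = 0.0368 eV.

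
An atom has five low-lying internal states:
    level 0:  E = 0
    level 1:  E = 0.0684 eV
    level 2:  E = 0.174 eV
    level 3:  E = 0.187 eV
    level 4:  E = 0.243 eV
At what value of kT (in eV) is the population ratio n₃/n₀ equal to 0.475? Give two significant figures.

0.25 eV

n₃/n₀ = exp[−(E₃−E₀)/kT] = 0.475.
⇒ (E₃−E₀)/kT = ln(1/0.475) = ln(2.105) = 0.7443.
kT = 0.187 eV / 0.7443 = 0.25 eV.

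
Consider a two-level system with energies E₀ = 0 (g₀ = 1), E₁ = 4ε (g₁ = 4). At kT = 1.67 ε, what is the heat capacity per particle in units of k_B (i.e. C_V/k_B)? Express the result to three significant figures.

1.12

Eᵢ/kT = 0, 2.3952.
Z = Σ gᵢe^(−Eᵢ/kT) = 1·e^(−0) + 4·e^(−2.3952) = 1.0000 + 0.36462 = 1.3646.
⟨E⟩ = 1.0688 ε, ⟨E²⟩ = 4.2752 ε².
C_V/k_B = (⟨E²⟩ − ⟨E⟩²)/(kT)² = (4.2752 − 1.1423)/2.7889 = 1.12.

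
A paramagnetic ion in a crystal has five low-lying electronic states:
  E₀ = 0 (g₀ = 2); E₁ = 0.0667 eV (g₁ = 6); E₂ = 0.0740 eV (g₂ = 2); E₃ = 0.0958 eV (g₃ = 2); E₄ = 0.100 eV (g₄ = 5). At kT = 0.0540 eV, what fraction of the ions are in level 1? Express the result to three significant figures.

Eᵢ/kT = 0, 1.2352, 1.3704, 1.7741, 1.8519.
Z = Σ gᵢe^(−Eᵢ/kT) = 2·e^(−0) + 6·e^(−1.2352) + 2·e^(−1.3704) + 2·e^(−1.7741) + 5·e^(−1.8519) = 2.0000 + 1.7447 + 0.50801 + 0.33927 + 0.78469 = 5.3767.
P₁ = g₁ e^(−E₁/kT) / Z = 1.7447/5.3767 = 0.324.

0.324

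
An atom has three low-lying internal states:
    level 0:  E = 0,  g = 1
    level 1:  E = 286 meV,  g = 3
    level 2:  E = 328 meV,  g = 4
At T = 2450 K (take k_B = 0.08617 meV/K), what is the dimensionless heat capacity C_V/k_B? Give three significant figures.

k_BT = 0.08617 × 2450 K = 211.12 meV.
Eᵢ/kT = 0, 1.3547, 1.5536.
Z = Σ gᵢe^(−Eᵢ/kT) = 1·e^(−0) + 3·e^(−1.3547) + 4·e^(−1.5536) = 1.0000 + 0.77407 + 0.84594 = 2.6200.
⟨E⟩ = 190.40 meV, ⟨E²⟩ = 58903 meV².
C_V/k_B = (⟨E²⟩ − ⟨E⟩²)/(kT)² = (58903 − 36252)/44572 = 0.508.

0.508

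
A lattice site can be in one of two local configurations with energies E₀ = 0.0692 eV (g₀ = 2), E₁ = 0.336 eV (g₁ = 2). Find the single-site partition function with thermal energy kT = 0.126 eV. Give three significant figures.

Z = 1.29

Eᵢ/kT = 0.54921, 2.6667.
Z = Σ gᵢe^(−Eᵢ/kT) = 2·e^(−0.54921) + 2·e^(−2.6667) = 1.1548 + 0.13896 = 1.2938.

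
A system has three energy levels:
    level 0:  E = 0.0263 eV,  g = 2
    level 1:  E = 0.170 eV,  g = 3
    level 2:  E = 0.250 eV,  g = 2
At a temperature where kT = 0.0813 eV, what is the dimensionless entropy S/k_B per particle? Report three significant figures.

1.45

Eᵢ/kT = 0.32349, 2.0910, 3.0750.
Z = Σ gᵢe^(−Eᵢ/kT) = 2·e^(−0.32349) + 3·e^(−2.0910) + 2·e^(−3.0750) = 1.4472 + 0.37069 + 0.092379 = 1.9103.
⟨E⟩ = Σ EᵢPᵢ = 0.065002 eV.
S/k_B = ln Z + ⟨E⟩/kT = ln(1.9103) + 0.065002/0.0813 = 0.64726 + 0.79953 = 1.45.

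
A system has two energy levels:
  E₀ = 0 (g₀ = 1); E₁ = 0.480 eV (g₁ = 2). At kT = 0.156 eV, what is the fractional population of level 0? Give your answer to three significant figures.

0.916

Eᵢ/kT = 0, 3.0769.
Z = Σ gᵢe^(−Eᵢ/kT) = 1·e^(−0) + 2·e^(−3.0769) = 1.0000 + 0.092204 = 1.0922.
P₀ = g₀ e^(−E₀/kT) / Z = 1.0000/1.0922 = 0.916.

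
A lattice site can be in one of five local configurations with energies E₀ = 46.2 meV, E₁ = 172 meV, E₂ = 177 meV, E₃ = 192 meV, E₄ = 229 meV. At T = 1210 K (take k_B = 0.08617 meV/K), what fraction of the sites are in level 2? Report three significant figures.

k_BT = 0.08617 × 1210 K = 104.27 meV.
Eᵢ/kT = 0.44308, 1.6496, 1.6975, 1.8414, 2.1962.
Z = Σ e^(−Eᵢ/kT) = e^(−0.44308) + e^(−1.6496) + e^(−1.6975) + e^(−1.8414) + e^(−2.1962) = 0.64206 + 0.19213 + 0.18314 + 0.15860 + 0.11123 = 1.2872.
P₂ = e^(−E₂/kT) / Z = 0.18314/1.2872 = 0.142.

0.142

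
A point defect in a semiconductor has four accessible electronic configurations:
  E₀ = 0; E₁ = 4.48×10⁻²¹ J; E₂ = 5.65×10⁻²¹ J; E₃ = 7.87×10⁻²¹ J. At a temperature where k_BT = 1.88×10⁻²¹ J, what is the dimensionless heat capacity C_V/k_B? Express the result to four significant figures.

0.9301

Eᵢ/kT = 0, 2.38298, 3.00532, 4.18617.
Z = Σ e^(−Eᵢ/kT) = e^(−0) + e^(−2.38298) + e^(−3.00532) + e^(−4.18617) = 1.00000 + 0.0922752 + 0.0495229 + 0.0152044 = 1.15700.
⟨E⟩ = 0.702555, ⟨E²⟩ = 3.78099.
C_V/k_B = (⟨E²⟩ − ⟨E⟩²)/(kT)² = (3.78099 − 0.493584)/3.53440 = 0.9301.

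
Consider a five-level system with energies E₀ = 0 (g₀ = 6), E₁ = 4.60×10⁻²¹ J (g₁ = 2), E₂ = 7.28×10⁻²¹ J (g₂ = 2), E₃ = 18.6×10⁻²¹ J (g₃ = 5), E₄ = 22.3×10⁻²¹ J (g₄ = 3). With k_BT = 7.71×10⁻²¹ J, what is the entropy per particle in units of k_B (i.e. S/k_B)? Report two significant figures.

Eᵢ/kT = 0, 0.5966, 0.9442, 2.412, 2.892.
Z = Σ gᵢe^(−Eᵢ/kT) = 6·e^(−0) + 2·e^(−0.5966) + 2·e^(−0.9442) + 5·e^(−2.412) + 3·e^(−2.892) = 6.000 + 1.101 + 0.7780 + 0.4482 + 0.1664 = 8.494.
⟨E⟩ = Σ EᵢPᵢ = 2.681 ×10⁻²¹ J.
S/k_B = ln Z + ⟨E⟩/kT = ln(8.494) + 2.681/7.71 = 2.139 + 0.3477 = 2.5.

2.5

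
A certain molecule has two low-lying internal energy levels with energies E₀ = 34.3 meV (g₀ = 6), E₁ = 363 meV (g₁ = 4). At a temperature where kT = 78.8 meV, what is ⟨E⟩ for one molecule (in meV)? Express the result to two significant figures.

38 meV

Eᵢ/kT = 0.4353, 4.607.
Z = Σ gᵢe^(−Eᵢ/kT) = 6·e^(−0.4353) + 4·e^(−4.607) = 3.882 + 0.03993 = 3.922.
⟨E⟩ = Σ Eᵢ gᵢe^(−Eᵢ/kT) / Z = (34.3·3.882 + 363·0.03993) / 3.922 = 38 meV.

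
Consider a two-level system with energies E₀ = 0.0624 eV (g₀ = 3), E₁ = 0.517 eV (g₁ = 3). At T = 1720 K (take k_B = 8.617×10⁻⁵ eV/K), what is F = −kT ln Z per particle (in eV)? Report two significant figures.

k_BT = 8.617×10⁻⁵ × 1720 K = 0.1482 eV.
Eᵢ/kT = 0.4211, 3.489.
Z = Σ gᵢe^(−Eᵢ/kT) = 3·e^(−0.4211) + 3·e^(−3.489) = 1.969 + 0.09159 = 2.061.
F = −kT ln Z = −0.1482 × ln(2.061) = −0.1482 × 0.7232 = -0.11 eV.

-0.11 eV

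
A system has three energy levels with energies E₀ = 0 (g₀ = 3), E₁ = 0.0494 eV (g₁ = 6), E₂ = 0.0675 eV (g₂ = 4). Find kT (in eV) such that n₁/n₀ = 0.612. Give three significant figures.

0.0417 eV

n₁/n₀ = (g₁/g₀) exp[−(E₁−E₀)/kT] = 0.612.
⇒ (E₁−E₀)/kT = ln((6/3)/0.612) = ln(3.2680) = 1.1842.
kT = 0.0494 eV / 1.1842 = 0.0417 eV.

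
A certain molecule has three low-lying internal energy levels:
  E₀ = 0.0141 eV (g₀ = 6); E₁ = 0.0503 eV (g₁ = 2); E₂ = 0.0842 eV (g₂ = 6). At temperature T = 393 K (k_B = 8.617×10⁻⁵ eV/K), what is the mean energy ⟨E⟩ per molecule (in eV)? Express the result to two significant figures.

0.025 eV

k_BT = 8.617×10⁻⁵ × 393 K = 0.03386 eV.
Eᵢ/kT = 0.4164, 1.486, 2.487.
Z = Σ gᵢe^(−Eᵢ/kT) = 6·e^(−0.4164) + 2·e^(−1.486) + 6·e^(−2.487) = 3.956 + 0.4526 + 0.4990 = 4.908.
⟨E⟩ = Σ Eᵢ gᵢe^(−Eᵢ/kT) / Z = (0.0141·3.956 + 0.0503·0.4526 + 0.0842·0.4990) / 4.908 = 0.025 eV.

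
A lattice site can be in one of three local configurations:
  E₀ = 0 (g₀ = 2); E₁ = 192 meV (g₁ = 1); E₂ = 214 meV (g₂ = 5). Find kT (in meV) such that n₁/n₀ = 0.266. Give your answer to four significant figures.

304.2 meV

n₁/n₀ = (g₁/g₀) exp[−(E₁−E₀)/kT] = 0.266.
⇒ (E₁−E₀)/kT = ln((1/2)/0.266) = ln(1.87970) = 0.631112.
kT = 192 meV / 0.631112 = 304.2 meV.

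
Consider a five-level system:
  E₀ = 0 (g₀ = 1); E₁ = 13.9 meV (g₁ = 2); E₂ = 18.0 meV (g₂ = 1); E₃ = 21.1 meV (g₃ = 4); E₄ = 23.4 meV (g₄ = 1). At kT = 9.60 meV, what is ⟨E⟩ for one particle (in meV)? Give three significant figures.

9.61 meV

Eᵢ/kT = 0, 1.4479, 1.8750, 2.1979, 2.4375.
Z = Σ gᵢe^(−Eᵢ/kT) = 1·e^(−0) + 2·e^(−1.4479) + 1·e^(−1.8750) + 4·e^(−2.1979) + 1·e^(−2.4375) = 1.0000 + 0.47013 + 0.15335 + 0.44414 + 0.087379 = 2.1550.
⟨E⟩ = Σ Eᵢ gᵢe^(−Eᵢ/kT) / Z = (0·1.0000 + 13.9·0.47013 + 18.0·0.15335 + 21.1·0.44414 + 23.4·0.087379) / 2.1550 = 9.61 meV.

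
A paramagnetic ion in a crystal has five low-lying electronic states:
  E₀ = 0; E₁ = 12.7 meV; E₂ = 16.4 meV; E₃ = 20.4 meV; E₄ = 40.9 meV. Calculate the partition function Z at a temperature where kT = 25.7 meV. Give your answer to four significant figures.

Eᵢ/kT = 0, 0.494163, 0.638132, 0.793774, 1.59144.
Z = Σ e^(−Eᵢ/kT) = e^(−0) + e^(−0.494163) + e^(−0.638132) + e^(−0.793774) + e^(−1.59144) = 1.00000 + 0.610081 + 0.528278 + 0.452135 + 0.203632 = 2.79413.

Z = 2.794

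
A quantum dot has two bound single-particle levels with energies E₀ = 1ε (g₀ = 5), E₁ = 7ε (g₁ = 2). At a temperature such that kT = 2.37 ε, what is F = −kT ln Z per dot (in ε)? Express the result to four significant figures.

Eᵢ/kT = 0.421941, 2.95359.
Z = Σ gᵢe^(−Eᵢ/kT) = 5·e^(−0.421941) + 2·e^(−2.95359) = 3.27886 + 0.104304 = 3.38316.
F = −kT ln Z = −2.37 × ln(3.38316) = −2.37 × 1.21881 = -2.889 ε.

-2.889 ε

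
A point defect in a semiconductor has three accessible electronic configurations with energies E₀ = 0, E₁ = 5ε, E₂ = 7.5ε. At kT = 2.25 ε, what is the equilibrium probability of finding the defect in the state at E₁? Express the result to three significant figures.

Eᵢ/kT = 0, 2.2222, 3.3333.
Z = Σ e^(−Eᵢ/kT) = e^(−0) + e^(−2.2222) + e^(−3.3333) = 1.0000 + 0.10837 + 0.035675 = 1.1440.
P₁ = e^(−E₁/kT) / Z = 0.10837/1.1440 = 0.0947.

0.0947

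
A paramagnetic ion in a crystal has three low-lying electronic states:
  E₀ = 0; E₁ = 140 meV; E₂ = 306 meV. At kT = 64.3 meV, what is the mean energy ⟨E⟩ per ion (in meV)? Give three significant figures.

16.5 meV

Eᵢ/kT = 0, 2.1773, 4.7589.
Z = Σ e^(−Eᵢ/kT) = e^(−0) + e^(−2.1773) + e^(−4.7589) = 1.0000 + 0.11335 + 0.0085750 = 1.1219.
⟨E⟩ = Σ Eᵢ e^(−Eᵢ/kT) / Z = (0·1.0000 + 140·0.11335 + 306·0.0085750) / 1.1219 = 16.5 meV.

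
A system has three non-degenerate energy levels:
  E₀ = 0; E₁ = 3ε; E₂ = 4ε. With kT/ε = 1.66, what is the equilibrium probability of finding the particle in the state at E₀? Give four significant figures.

Eᵢ/kT = 0, 1.80723, 2.40964.
Z = Σ e^(−Eᵢ/kT) = e^(−0) + e^(−1.80723) + e^(−2.40964) = 1.00000 + 0.164108 + 0.0898476 = 1.25396.
P₀ = e^(−E₀/kT) / Z = 1.00000/1.25396 = 0.7975.

0.7975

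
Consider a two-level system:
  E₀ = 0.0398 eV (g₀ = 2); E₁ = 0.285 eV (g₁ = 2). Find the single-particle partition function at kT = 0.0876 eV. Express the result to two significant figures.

Eᵢ/kT = 0.4543, 3.253.
Z = Σ gᵢe^(−Eᵢ/kT) = 2·e^(−0.4543) + 2·e^(−3.253) = 1.270 + 0.07732 = 1.347.

Z = 1.3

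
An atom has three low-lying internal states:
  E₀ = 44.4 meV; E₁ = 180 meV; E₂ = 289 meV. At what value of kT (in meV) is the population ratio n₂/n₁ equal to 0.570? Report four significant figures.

n₂/n₁ = exp[−(E₂−E₁)/kT] = 0.570.
⇒ (E₂−E₁)/kT = ln(1/0.570) = ln(1.75439) = 0.562121.
kT = 109 meV / 0.562121 = 193.9 meV.

193.9 meV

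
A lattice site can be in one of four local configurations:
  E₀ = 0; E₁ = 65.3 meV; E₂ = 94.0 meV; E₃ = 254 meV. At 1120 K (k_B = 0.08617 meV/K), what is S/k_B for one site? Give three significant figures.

1.13

k_BT = 0.08617 × 1120 K = 96.510 meV.
Eᵢ/kT = 0, 0.67661, 0.97399, 2.6319.
Z = Σ e^(−Eᵢ/kT) = e^(−0) + e^(−0.67661) + e^(−0.97399) + e^(−2.6319) = 1.0000 + 0.50834 + 0.37757 + 0.071942 = 1.9579.
⟨E⟩ = Σ EᵢPᵢ = 44.415 meV.
S/k_B = ln Z + ⟨E⟩/kT = ln(1.9579) + 44.415/96.510 = 0.67187 + 0.46021 = 1.13.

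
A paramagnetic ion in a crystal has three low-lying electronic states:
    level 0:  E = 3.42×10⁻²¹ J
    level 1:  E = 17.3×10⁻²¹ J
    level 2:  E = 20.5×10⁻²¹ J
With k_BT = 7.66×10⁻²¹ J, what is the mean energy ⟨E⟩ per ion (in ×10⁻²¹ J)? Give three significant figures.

Eᵢ/kT = 0.44648, 2.2585, 2.6762.
Z = Σ e^(−Eᵢ/kT) = e^(−0.44648) + e^(−2.2585) + e^(−2.6762) = 0.63988 + 0.10451 + 0.068824 = 0.81321.
⟨E⟩ = Σ Eᵢ e^(−Eᵢ/kT) / Z = (3.42·0.63988 + 17.3·0.10451 + 20.5·0.068824) / 0.81321 = 6.65 ×10⁻²¹ J.

6.65 ×10⁻²¹ J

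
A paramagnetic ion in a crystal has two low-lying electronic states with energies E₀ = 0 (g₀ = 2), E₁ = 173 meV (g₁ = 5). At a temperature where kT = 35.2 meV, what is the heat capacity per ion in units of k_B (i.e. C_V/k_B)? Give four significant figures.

Eᵢ/kT = 0, 4.91477.
Z = Σ gᵢe^(−Eᵢ/kT) = 2·e^(−0) + 5·e^(−4.91477) = 2.00000 + 0.0366870 = 2.03669.
⟨E⟩ = 3.11626 meV, ⟨E²⟩ = 539.113 meV².
C_V/k_B = (⟨E²⟩ − ⟨E⟩²)/(kT)² = (539.113 − 9.71108)/1239.04 = 0.4273.

0.4273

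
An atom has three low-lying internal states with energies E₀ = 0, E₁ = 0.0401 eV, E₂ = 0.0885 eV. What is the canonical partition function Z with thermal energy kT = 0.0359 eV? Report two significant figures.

Eᵢ/kT = 0, 1.117, 2.465.
Z = Σ e^(−Eᵢ/kT) = e^(−0) + e^(−1.117) + e^(−2.465) = 1.000 + 0.3273 + 0.08501 = 1.412.

Z = 1.4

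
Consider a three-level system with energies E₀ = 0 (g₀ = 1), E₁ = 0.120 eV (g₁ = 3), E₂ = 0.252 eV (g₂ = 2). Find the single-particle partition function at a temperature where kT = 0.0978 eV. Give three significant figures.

Eᵢ/kT = 0, 1.2270, 2.5767.
Z = Σ gᵢe^(−Eᵢ/kT) = 1·e^(−0) + 3·e^(−1.2270) + 2·e^(−2.5767) = 1.0000 + 0.87951 + 0.15205 = 2.0316.

Z = 2.03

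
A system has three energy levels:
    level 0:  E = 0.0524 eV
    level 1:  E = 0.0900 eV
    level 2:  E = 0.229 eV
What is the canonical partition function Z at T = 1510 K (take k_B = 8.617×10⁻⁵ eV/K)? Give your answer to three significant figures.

k_BT = 8.617×10⁻⁵ × 1510 K = 0.13012 eV.
Eᵢ/kT = 0.40271, 0.69167, 1.7599.
Z = Σ e^(−Eᵢ/kT) = e^(−0.40271) + e^(−0.69167) + e^(−1.7599) = 0.66851 + 0.50074 + 0.17206 = 1.3413.

Z = 1.34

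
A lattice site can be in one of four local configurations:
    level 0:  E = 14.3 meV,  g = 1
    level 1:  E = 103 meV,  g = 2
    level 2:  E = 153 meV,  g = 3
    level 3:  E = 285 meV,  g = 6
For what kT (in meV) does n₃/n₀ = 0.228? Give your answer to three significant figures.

82.8 meV

n₃/n₀ = (g₃/g₀) exp[−(E₃−E₀)/kT] = 0.228.
⇒ (E₃−E₀)/kT = ln((6/1)/0.228) = ln(26.316) = 3.2702.
kT = 270.7 meV / 3.2702 = 82.8 meV.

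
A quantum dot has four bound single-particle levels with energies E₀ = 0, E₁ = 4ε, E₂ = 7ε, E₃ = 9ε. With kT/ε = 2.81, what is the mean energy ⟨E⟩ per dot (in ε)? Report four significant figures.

1.399 ε

Eᵢ/kT = 0, 1.42349, 2.49110, 3.20285.
Z = Σ e^(−Eᵢ/kT) = e^(−0) + e^(−1.42349) + e^(−2.49110) + e^(−3.20285) = 1.00000 + 0.240872 + 0.0828188 + 0.0406462 = 1.36434.
⟨E⟩ = Σ Eᵢ e^(−Eᵢ/kT) / Z = (0·1.00000 + 4·0.240872 + 7·0.0828188 + 9·0.0406462) / 1.36434 = 1.399 ε.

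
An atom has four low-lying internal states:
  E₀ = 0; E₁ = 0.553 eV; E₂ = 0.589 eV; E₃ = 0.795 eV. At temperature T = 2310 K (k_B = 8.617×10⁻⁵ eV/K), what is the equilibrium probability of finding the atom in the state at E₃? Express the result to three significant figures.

k_BT = 8.617×10⁻⁵ × 2310 K = 0.19905 eV.
Eᵢ/kT = 0, 2.7782, 2.9591, 3.9940.
Z = Σ e^(−Eᵢ/kT) = e^(−0) + e^(−2.7782) + e^(−2.9591) + e^(−3.9940) = 1.0000 + 0.062150 + 0.051866 + 0.018426 = 1.1324.
P₃ = e^(−E₃/kT) / Z = 0.018426/1.1324 = 0.0163.

0.0163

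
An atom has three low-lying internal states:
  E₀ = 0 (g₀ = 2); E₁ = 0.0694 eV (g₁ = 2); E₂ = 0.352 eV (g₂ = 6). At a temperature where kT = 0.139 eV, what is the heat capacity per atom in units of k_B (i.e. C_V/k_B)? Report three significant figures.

Eᵢ/kT = 0, 0.49928, 2.5324.
Z = Σ gᵢe^(−Eᵢ/kT) = 2·e^(−0) + 2·e^(−0.49928) + 6·e^(−2.5324) = 2.0000 + 1.2139 + 0.47681 = 3.6907.
⟨E⟩ = 0.068302 eV, ⟨E²⟩ = 0.017592 eV².
C_V/k_B = (⟨E²⟩ − ⟨E⟩²)/(kT)² = (0.017592 − 0.0046652)/0.019321 = 0.669.

0.669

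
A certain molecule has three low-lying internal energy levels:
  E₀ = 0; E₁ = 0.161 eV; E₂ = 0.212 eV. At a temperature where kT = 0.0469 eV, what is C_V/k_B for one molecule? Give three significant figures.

0.555

Eᵢ/kT = 0, 3.4328, 4.5203.
Z = Σ e^(−Eᵢ/kT) = e^(−0) + e^(−3.4328) + e^(−4.5203) = 1.0000 + 0.032296 + 0.010886 = 1.0432.
⟨E⟩ = 0.0071966 eV, ⟨E²⟩ = 0.0012715 eV².
C_V/k_B = (⟨E²⟩ − ⟨E⟩²)/(kT)² = (0.0012715 − 0.000051791)/0.0021996 = 0.555.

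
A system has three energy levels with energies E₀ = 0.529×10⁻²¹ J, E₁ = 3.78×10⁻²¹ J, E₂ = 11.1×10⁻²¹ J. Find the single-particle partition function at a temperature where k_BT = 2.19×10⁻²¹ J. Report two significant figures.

Eᵢ/kT = 0.2416, 1.726, 5.068.
Z = Σ e^(−Eᵢ/kT) = e^(−0.2416) + e^(−1.726) + e^(−5.068) = 0.7854 + 0.1780 + 0.006295 = 0.9697.

Z = 0.97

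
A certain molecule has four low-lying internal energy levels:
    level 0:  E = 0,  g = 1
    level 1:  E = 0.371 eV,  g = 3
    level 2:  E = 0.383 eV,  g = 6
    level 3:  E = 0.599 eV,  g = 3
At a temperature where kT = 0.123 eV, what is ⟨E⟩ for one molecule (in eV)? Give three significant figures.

0.119 eV

Eᵢ/kT = 0, 3.0163, 3.1138, 4.8699.
Z = Σ gᵢe^(−Eᵢ/kT) = 1·e^(−0) + 3·e^(−3.0163) + 6·e^(−3.1138) + 3·e^(−4.8699) = 1.0000 + 0.14695 + 0.26659 + 0.023022 = 1.4366.
⟨E⟩ = Σ Eᵢ gᵢe^(−Eᵢ/kT) / Z = (0·1.0000 + 0.371·0.14695 + 0.383·0.26659 + 0.599·0.023022) / 1.4366 = 0.119 eV.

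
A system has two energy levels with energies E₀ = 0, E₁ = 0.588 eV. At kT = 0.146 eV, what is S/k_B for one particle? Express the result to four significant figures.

0.08818

Eᵢ/kT = 0, 4.02740.
Z = Σ e^(−Eᵢ/kT) = e^(−0) + e^(−4.02740) = 1.00000 + 0.0178206 = 1.01782.
⟨E⟩ = Σ EᵢPᵢ = 0.0102951 eV.
S/k_B = ln Z + ⟨E⟩/kT = ln(1.01782) + 0.0102951/0.146 = 0.0176631 + 0.0705144 = 0.08818.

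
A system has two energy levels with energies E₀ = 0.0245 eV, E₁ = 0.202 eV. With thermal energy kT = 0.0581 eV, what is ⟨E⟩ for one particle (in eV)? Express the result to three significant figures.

Eᵢ/kT = 0.42169, 3.4768.
Z = Σ e^(−Eᵢ/kT) = e^(−0.42169) + e^(−3.4768) = 0.65594 + 0.030906 = 0.68685.
⟨E⟩ = Σ Eᵢ e^(−Eᵢ/kT) / Z = (0.0245·0.65594 + 0.202·0.030906) / 0.68685 = 0.0325 eV.

0.0325 eV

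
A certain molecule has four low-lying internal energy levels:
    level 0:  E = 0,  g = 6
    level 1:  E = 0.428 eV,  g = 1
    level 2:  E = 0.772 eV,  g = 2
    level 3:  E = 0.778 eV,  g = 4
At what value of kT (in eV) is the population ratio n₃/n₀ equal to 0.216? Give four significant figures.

0.6903 eV

n₃/n₀ = (g₃/g₀) exp[−(E₃−E₀)/kT] = 0.216.
⇒ (E₃−E₀)/kT = ln((4/6)/0.216) = ln(3.08642) = 1.12701.
kT = 0.778 eV / 1.12701 = 0.6903 eV.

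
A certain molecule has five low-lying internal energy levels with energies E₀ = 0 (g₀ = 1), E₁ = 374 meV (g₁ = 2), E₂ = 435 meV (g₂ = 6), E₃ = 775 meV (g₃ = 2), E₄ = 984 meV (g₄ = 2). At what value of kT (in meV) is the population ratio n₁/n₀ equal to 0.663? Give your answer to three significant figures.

n₁/n₀ = (g₁/g₀) exp[−(E₁−E₀)/kT] = 0.663.
⇒ (E₁−E₀)/kT = ln((2/1)/0.663) = ln(3.0166) = 1.1041.
kT = 374 meV / 1.1041 = 339 meV.

339 meV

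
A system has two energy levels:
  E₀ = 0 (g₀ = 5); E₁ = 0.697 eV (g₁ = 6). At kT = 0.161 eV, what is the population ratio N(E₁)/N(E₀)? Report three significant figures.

0.0158

n₁/n₀ = (g₁/g₀) exp[−(E₁−E₀)/kT] = (6/5) × exp(−(0.697 eV)/(0.161 eV)) = (6/5) × exp(-4.3292) = 0.0158.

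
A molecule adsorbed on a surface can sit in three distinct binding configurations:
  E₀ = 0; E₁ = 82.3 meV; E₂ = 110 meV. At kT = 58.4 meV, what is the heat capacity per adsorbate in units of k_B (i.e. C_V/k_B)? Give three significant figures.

Eᵢ/kT = 0, 1.4092, 1.8836.
Z = Σ e^(−Eᵢ/kT) = e^(−0) + e^(−1.4092) + e^(−1.8836) = 1.0000 + 0.24434 + 0.15204 = 1.3964.
⟨E⟩ = 26.378 meV, ⟨E²⟩ = 2502.6 meV².
C_V/k_B = (⟨E²⟩ − ⟨E⟩²)/(kT)² = (2502.6 − 695.80)/3410.6 = 0.530.

0.530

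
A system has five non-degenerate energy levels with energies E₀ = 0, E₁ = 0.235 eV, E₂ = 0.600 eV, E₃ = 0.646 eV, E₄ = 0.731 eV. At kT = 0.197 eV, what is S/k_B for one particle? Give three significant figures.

Eᵢ/kT = 0, 1.1929, 3.0457, 3.2792, 3.7107.
Z = Σ e^(−Eᵢ/kT) = e^(−0) + e^(−1.1929) + e^(−3.0457) + e^(−3.2792) + e^(−3.7107) = 1.0000 + 0.30334 + 0.047563 + 0.037658 + 0.024460 = 1.4130.
⟨E⟩ = Σ EᵢPᵢ = 0.10052 eV.
S/k_B = ln Z + ⟨E⟩/kT = ln(1.4130) + 0.10052/0.197 = 0.34572 + 0.51025 = 0.856.

0.856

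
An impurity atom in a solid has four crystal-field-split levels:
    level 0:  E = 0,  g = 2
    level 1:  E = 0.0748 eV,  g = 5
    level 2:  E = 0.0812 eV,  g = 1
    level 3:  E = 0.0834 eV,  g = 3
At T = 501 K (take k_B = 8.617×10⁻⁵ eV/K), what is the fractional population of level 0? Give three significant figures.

0.576

k_BT = 8.617×10⁻⁵ × 501 K = 0.043171 eV.
Eᵢ/kT = 0, 1.7326, 1.8809, 1.9319.
Z = Σ gᵢe^(−Eᵢ/kT) = 2·e^(−0) + 5·e^(−1.7326) + 1·e^(−1.8809) + 3·e^(−1.9319) = 2.0000 + 0.88412 + 0.15245 + 0.43462 = 3.4712.
P₀ = g₀ e^(−E₀/kT) / Z = 2.0000/3.4712 = 0.576.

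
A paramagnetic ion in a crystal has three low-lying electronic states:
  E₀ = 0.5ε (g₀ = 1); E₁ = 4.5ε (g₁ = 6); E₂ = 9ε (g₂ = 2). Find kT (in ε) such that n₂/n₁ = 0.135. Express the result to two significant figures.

5.0 ε

n₂/n₁ = (g₂/g₁) exp[−(E₂−E₁)/kT] = 0.135.
⇒ (E₂−E₁)/kT = ln((2/6)/0.135) = ln(2.469) = 0.9038.
kT = 4.5ε / 0.9038 = 5.0 ε.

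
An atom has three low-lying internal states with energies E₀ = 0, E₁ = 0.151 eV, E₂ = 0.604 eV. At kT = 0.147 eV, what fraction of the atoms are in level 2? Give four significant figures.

0.01195

Eᵢ/kT = 0, 1.02721, 4.10884.
Z = Σ e^(−Eᵢ/kT) = e^(−0) + e^(−1.02721) + e^(−4.10884) = 1.00000 + 0.358004 + 0.0164268 = 1.37443.
P₂ = e^(−E₂/kT) / Z = 0.0164268/1.37443 = 0.01195.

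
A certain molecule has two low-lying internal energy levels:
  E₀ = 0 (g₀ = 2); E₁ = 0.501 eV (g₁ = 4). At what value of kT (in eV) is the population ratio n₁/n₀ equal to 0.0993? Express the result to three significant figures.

0.167 eV

n₁/n₀ = (g₁/g₀) exp[−(E₁−E₀)/kT] = 0.0993.
⇒ (E₁−E₀)/kT = ln((4/2)/0.0993) = ln(20.141) = 3.0028.
kT = 0.501 eV / 3.0028 = 0.167 eV.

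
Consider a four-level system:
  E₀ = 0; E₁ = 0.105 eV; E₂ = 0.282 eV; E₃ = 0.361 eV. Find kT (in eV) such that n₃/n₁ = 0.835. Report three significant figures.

n₃/n₁ = exp[−(E₃−E₁)/kT] = 0.835.
⇒ (E₃−E₁)/kT = ln(1/0.835) = ln(1.1976) = 0.18032.
kT = 0.256 eV / 0.18032 = 1.42 eV.

1.42 eV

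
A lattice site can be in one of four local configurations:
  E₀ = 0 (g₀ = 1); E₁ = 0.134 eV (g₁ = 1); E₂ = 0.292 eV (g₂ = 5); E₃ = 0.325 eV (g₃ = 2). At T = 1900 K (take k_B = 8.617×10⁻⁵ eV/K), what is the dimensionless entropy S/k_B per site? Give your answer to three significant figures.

k_BT = 8.617×10⁻⁵ × 1900 K = 0.16372 eV.
Eᵢ/kT = 0, 0.81847, 1.7835, 1.9851.
Z = Σ gᵢe^(−Eᵢ/kT) = 1·e^(−0) + 1·e^(−0.81847) + 5·e^(−1.7835) + 2·e^(−1.9851) = 1.0000 + 0.44111 + 0.84024 + 0.27473 = 2.5561.
⟨E⟩ = Σ EᵢPᵢ = 0.15404 eV.
S/k_B = ln Z + ⟨E⟩/kT = ln(2.5561) + 0.15404/0.16372 = 0.93848 + 0.94087 = 1.88.

1.88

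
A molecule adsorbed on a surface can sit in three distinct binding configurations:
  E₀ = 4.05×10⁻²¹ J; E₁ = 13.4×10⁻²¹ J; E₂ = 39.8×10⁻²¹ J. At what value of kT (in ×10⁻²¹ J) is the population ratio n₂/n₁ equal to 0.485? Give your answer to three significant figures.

n₂/n₁ = exp[−(E₂−E₁)/kT] = 0.485.
⇒ (E₂−E₁)/kT = ln(1/0.485) = ln(2.0619) = 0.72363.
kT = 26.4 ×10⁻²¹ J / 0.72363 = 36.5 ×10⁻²¹ J.

36.5 ×10⁻²¹ J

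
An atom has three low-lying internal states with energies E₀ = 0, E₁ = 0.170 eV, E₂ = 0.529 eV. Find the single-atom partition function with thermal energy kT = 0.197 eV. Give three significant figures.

Z = 1.49

Eᵢ/kT = 0, 0.86294, 2.6853.
Z = Σ e^(−Eᵢ/kT) = e^(−0) + e^(−0.86294) + e^(−2.6853) = 1.0000 + 0.42192 + 0.068201 = 1.4901.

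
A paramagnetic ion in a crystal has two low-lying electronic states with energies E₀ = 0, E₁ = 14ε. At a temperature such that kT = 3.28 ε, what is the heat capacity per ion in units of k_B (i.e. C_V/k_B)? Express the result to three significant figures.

Eᵢ/kT = 0, 4.2683.
Z = Σ e^(−Eᵢ/kT) = e^(−0) + e^(−4.2683) = 1.0000 + 0.014006 = 1.0140.
⟨E⟩ = 0.19338 ε, ⟨E²⟩ = 2.7073 ε².
C_V/k_B = (⟨E²⟩ − ⟨E⟩²)/(kT)² = (2.7073 − 0.037396)/10.758 = 0.248.

0.248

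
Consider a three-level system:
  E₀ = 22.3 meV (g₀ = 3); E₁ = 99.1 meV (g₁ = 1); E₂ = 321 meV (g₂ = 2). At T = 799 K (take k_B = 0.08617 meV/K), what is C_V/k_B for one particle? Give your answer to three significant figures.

k_BT = 0.08617 × 799 K = 68.850 meV.
Eᵢ/kT = 0.32389, 1.4394, 4.6623.
Z = Σ gᵢe^(−Eᵢ/kT) = 3·e^(−0.32389) + 1·e^(−1.4394) + 2·e^(−4.6623) = 2.1700 + 0.23707 + 0.018889 = 2.4260.
⟨E⟩ = 32.130 meV, ⟨E²⟩ = 2206.8 meV².
C_V/k_B = (⟨E²⟩ − ⟨E⟩²)/(kT)² = (2206.8 − 1032.3)/4740.3 = 0.248.

0.248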